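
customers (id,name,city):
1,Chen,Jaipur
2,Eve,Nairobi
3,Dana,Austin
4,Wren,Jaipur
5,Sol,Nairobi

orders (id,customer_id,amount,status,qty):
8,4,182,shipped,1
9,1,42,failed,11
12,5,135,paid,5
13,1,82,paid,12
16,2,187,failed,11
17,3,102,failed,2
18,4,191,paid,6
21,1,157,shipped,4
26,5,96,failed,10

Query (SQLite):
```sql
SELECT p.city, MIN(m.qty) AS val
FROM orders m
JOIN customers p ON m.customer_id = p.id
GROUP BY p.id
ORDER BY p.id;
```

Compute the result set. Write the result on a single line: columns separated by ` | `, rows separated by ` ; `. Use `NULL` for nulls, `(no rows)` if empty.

Join each orders row to its customers via customer_id.
Group joined rows by customers.id; compute MIN(m.qty) per group.
  1: ids {9, 13, 21} → MIN(m.qty)=4
  2: ids {16} → MIN(m.qty)=11
  3: ids {17} → MIN(m.qty)=2
  4: ids {8, 18} → MIN(m.qty)=1
  5: ids {12, 26} → MIN(m.qty)=5

Jaipur | 4 ; Nairobi | 11 ; Austin | 2 ; Jaipur | 1 ; Nairobi | 5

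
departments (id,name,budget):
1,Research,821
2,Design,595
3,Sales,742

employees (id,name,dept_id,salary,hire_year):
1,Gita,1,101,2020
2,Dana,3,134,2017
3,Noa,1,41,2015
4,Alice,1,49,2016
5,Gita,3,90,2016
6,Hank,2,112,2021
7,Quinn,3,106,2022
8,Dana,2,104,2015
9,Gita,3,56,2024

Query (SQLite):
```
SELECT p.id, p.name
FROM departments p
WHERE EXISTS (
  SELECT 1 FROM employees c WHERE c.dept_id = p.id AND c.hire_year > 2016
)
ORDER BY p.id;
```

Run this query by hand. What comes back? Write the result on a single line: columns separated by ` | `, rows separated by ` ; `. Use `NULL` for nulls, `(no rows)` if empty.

For each departments row, check whether any employees with matching dept_id has hire_year > 2016.
Keep rows where that is true.

1 | Research ; 2 | Design ; 3 | Sales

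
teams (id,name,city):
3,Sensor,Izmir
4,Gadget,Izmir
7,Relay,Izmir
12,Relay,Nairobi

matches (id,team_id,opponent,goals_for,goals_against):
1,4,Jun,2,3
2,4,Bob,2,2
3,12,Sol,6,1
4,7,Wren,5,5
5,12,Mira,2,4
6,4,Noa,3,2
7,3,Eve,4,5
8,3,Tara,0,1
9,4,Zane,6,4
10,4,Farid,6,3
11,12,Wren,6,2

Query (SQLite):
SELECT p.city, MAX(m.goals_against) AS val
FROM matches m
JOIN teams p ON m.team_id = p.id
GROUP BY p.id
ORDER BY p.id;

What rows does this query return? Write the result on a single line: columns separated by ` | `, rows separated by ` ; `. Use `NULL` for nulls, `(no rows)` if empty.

Izmir | 5 ; Izmir | 4 ; Izmir | 5 ; Nairobi | 4

Join each matches row to its teams via team_id.
Group joined rows by teams.id; compute MAX(m.goals_against) per group.
  3: ids {7, 8} → MAX(m.goals_against)=5
  4: ids {1, 2, 6, 9, 10} → MAX(m.goals_against)=4
  7: ids {4} → MAX(m.goals_against)=5
  12: ids {3, 5, 11} → MAX(m.goals_against)=4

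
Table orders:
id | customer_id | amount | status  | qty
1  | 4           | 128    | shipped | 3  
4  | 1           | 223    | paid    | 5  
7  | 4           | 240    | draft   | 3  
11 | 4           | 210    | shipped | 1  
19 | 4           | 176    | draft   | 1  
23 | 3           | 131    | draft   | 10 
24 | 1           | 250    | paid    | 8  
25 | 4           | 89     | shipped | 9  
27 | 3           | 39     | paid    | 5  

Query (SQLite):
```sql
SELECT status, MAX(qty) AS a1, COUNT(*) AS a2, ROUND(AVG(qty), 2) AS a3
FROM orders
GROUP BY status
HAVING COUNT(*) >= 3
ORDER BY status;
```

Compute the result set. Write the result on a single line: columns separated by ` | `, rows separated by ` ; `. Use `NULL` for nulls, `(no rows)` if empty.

Group orders by status.
Per group compute: MAX(qty), COUNT(*), ROUND(AVG(qty), 2).
HAVING: drop groups with fewer than 3 rows.
  draft: ids {7, 19, 23} → MAX(qty)=10, COUNT(*)=3, ROUND(AVG(qty), 2)=4.67
  paid: ids {4, 24, 27} → MAX(qty)=8, COUNT(*)=3, ROUND(AVG(qty), 2)=6
  shipped: ids {1, 11, 25} → MAX(qty)=9, COUNT(*)=3, ROUND(AVG(qty), 2)=4.33

draft | 10 | 3 | 4.67 ; paid | 8 | 3 | 6 ; shipped | 9 | 3 | 4.33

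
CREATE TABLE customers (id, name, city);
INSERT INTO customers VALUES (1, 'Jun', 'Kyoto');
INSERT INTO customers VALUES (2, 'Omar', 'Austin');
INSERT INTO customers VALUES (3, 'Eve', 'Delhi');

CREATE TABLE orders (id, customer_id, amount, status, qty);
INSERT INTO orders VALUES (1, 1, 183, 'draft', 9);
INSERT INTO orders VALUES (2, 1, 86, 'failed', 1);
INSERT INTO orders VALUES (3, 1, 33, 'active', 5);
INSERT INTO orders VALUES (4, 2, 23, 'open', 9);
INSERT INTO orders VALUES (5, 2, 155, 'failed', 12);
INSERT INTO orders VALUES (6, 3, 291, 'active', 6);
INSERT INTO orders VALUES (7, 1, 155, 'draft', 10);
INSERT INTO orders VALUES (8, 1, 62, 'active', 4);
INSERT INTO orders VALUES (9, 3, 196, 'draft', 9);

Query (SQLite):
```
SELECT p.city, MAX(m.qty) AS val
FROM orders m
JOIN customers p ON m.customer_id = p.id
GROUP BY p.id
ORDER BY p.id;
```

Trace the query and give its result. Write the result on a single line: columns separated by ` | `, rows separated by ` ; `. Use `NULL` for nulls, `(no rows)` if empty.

Kyoto | 10 ; Austin | 12 ; Delhi | 9

Join each orders row to its customers via customer_id.
Group joined rows by customers.id; compute MAX(m.qty) per group.
  1: ids {1, 2, 3, 7, 8} → MAX(m.qty)=10
  2: ids {4, 5} → MAX(m.qty)=12
  3: ids {6, 9} → MAX(m.qty)=9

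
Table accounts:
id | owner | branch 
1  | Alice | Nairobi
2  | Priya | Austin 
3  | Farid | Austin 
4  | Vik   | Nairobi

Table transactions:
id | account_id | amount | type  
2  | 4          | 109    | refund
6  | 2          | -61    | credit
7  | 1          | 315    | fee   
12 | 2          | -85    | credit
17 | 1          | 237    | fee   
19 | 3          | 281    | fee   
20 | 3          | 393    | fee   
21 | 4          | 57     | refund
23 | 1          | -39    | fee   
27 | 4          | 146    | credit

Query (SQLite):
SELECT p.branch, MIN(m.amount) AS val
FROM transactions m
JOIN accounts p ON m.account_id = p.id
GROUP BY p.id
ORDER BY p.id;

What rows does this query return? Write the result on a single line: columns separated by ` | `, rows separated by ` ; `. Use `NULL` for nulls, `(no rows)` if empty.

Nairobi | -39 ; Austin | -85 ; Austin | 281 ; Nairobi | 57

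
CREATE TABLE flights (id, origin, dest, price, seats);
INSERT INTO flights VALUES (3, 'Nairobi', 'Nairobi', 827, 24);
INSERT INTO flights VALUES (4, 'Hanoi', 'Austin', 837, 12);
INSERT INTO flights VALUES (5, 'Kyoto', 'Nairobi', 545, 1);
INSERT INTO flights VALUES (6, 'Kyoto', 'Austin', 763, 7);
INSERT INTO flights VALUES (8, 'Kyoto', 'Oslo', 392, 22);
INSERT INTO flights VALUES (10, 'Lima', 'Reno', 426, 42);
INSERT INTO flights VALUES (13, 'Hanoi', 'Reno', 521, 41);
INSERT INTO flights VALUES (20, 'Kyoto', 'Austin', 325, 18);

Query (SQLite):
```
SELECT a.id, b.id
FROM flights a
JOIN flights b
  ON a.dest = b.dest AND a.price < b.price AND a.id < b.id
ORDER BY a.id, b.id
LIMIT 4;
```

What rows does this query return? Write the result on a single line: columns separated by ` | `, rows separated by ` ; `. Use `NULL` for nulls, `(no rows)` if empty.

Pairs (a,b) with same dest, a.price < b.price, a.id < b.id.
dest groups: Austin:{4,6,20} Nairobi:{3,5} Oslo:{8} Reno:{10,13}
Ordered by (a.id, b.id); first 4.

10 | 13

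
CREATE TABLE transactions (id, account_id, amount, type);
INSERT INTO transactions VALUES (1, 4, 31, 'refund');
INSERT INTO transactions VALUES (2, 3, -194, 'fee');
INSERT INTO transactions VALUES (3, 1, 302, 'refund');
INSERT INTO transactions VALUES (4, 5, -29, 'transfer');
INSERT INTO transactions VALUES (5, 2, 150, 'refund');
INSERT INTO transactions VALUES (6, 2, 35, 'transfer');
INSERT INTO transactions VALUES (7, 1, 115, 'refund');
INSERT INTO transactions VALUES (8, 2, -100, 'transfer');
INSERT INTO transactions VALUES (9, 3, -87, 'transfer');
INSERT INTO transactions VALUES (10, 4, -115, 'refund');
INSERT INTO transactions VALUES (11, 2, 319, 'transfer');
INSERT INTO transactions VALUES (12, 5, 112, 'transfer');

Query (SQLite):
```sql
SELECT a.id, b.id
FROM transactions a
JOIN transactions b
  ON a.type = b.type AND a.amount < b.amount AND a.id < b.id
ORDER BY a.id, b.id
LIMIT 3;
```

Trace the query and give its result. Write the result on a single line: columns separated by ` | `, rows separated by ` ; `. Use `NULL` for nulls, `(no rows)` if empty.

1 | 3 ; 1 | 5 ; 1 | 7

Pairs (a,b) with same type, a.amount < b.amount, a.id < b.id.
type groups: fee:{2} refund:{1,3,5,7,10} transfer:{4,6,8,9,11,12}
Ordered by (a.id, b.id); first 3.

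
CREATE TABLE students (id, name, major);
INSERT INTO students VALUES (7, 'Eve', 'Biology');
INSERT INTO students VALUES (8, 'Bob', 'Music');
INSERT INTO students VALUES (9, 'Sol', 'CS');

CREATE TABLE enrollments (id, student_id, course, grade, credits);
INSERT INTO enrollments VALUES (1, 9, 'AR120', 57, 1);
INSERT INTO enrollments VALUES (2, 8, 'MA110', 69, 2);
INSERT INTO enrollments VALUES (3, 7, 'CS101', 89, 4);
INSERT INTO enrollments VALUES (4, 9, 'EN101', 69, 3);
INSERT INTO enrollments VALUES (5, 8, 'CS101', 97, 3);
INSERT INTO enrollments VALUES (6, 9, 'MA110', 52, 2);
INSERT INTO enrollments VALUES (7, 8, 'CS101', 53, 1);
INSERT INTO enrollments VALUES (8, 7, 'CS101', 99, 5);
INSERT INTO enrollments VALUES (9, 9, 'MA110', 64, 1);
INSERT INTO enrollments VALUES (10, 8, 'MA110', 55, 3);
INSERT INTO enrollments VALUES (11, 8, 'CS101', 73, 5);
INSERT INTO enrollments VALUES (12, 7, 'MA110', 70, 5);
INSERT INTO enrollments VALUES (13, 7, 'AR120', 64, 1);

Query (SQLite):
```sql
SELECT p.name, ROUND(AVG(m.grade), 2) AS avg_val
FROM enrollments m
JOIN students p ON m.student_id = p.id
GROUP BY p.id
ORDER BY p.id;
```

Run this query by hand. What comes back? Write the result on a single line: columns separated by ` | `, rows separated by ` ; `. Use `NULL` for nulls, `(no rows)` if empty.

Eve | 80.5 ; Bob | 69.4 ; Sol | 60.5

Join each enrollments row to its students via student_id.
Group joined rows by students.id; compute ROUND(AVG(m.grade), 2) per group.
  7: ids {3, 8, 12, 13} → ROUND(AVG(m.grade), 2)=80.5
  8: ids {2, 5, 7, 10, 11} → ROUND(AVG(m.grade), 2)=69.4
  9: ids {1, 4, 6, 9} → ROUND(AVG(m.grade), 2)=60.5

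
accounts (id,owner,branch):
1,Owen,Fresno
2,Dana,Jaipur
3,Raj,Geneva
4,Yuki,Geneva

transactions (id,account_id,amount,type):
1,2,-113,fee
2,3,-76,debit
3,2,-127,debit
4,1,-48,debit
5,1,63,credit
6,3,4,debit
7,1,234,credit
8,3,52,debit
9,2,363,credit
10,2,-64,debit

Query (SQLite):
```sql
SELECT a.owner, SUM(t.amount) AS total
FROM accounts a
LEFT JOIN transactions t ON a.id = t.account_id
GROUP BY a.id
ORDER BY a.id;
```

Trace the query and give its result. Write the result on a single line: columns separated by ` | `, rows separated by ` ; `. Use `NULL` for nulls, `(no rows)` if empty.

LEFT JOIN keeps every accounts row; unmatched ones get NULL for transactions columns.
Group by accounts.id and compute SUM(t.amount). SUM over an all-NULL group is NULL.
  1: ids {4, 5, 7} → SUM(t.amount)=249
  2: ids {1, 3, 9, 10} → SUM(t.amount)=59
  3: ids {2, 6, 8} → SUM(t.amount)=-20
  4: ids {—} → SUM(t.amount)=NULL

Owen | 249 ; Dana | 59 ; Raj | -20 ; Yuki | NULL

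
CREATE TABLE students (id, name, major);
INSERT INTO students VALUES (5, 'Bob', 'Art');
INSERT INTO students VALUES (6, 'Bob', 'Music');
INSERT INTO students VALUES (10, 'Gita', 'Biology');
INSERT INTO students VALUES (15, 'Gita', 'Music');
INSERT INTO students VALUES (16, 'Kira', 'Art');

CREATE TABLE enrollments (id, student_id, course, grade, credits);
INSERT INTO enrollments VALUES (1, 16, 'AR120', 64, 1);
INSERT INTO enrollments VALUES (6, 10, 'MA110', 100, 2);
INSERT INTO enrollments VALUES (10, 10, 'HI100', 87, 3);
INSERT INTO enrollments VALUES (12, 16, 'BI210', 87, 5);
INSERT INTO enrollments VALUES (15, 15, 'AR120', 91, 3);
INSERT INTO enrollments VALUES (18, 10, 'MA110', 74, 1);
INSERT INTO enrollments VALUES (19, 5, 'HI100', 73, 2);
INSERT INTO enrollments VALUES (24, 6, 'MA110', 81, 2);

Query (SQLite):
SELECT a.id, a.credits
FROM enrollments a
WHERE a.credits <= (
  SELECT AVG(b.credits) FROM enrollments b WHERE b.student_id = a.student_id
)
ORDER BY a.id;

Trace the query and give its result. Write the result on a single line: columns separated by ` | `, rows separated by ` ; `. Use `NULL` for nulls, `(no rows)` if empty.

1 | 1 ; 6 | 2 ; 15 | 3 ; 18 | 1 ; 19 | 2 ; 24 | 2

For each enrollments row a, compute AVG(credits) over rows sharing a.student_id.
Keep row a if a.credits <= that per-group AVG.
  student_id=5: AVG(credits) = 2.0
  student_id=6: AVG(credits) = 2.0
  student_id=10: AVG(credits) = 2.0
  student_id=15: AVG(credits) = 3.0
  student_id=16: AVG(credits) = 3.0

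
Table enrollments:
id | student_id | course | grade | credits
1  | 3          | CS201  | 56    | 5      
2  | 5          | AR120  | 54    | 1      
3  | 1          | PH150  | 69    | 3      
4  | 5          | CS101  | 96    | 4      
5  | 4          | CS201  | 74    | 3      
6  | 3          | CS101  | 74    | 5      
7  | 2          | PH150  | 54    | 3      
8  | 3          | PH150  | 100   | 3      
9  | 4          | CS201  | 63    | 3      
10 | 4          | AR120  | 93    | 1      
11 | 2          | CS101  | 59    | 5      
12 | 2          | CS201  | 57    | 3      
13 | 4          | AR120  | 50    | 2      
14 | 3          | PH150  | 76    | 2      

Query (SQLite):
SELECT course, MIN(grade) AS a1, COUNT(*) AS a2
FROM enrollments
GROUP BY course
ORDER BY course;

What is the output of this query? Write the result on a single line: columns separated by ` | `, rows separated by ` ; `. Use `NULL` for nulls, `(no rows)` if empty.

AR120 | 50 | 3 ; CS101 | 59 | 3 ; CS201 | 56 | 4 ; PH150 | 54 | 4

Group enrollments by course.
Per group compute: MIN(grade), COUNT(*).
  AR120: ids {2, 10, 13} → MIN(grade)=50, COUNT(*)=3
  CS101: ids {4, 6, 11} → MIN(grade)=59, COUNT(*)=3
  CS201: ids {1, 5, 9, 12} → MIN(grade)=56, COUNT(*)=4
  PH150: ids {3, 7, 8, 14} → MIN(grade)=54, COUNT(*)=4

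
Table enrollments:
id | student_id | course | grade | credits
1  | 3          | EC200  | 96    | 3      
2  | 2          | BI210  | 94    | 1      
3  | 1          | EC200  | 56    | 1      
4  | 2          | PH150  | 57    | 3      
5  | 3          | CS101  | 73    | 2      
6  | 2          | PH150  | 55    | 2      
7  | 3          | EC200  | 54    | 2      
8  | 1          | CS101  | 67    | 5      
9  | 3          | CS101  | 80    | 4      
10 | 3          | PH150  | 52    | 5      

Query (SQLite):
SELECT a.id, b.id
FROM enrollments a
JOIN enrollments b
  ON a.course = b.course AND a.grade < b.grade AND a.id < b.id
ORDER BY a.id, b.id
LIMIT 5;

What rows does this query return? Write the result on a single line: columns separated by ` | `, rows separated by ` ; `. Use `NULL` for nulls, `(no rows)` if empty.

5 | 9 ; 8 | 9

Pairs (a,b) with same course, a.grade < b.grade, a.id < b.id.
course groups: BI210:{2} CS101:{5,8,9} EC200:{1,3,7} PH150:{4,6,10}
Ordered by (a.id, b.id); first 5.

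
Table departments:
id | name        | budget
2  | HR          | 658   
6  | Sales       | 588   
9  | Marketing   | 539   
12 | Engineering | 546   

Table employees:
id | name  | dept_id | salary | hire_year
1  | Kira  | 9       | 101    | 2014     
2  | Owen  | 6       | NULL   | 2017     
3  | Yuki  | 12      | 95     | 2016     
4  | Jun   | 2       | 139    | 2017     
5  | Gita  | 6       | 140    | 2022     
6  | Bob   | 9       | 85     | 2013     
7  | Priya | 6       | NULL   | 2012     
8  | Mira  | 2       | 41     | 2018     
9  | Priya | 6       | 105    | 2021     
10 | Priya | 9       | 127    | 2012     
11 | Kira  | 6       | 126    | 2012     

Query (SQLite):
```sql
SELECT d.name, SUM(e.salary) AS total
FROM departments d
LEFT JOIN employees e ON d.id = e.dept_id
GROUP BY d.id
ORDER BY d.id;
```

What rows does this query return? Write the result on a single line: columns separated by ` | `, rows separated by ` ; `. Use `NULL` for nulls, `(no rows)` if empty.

HR | 180 ; Sales | 371 ; Marketing | 313 ; Engineering | 95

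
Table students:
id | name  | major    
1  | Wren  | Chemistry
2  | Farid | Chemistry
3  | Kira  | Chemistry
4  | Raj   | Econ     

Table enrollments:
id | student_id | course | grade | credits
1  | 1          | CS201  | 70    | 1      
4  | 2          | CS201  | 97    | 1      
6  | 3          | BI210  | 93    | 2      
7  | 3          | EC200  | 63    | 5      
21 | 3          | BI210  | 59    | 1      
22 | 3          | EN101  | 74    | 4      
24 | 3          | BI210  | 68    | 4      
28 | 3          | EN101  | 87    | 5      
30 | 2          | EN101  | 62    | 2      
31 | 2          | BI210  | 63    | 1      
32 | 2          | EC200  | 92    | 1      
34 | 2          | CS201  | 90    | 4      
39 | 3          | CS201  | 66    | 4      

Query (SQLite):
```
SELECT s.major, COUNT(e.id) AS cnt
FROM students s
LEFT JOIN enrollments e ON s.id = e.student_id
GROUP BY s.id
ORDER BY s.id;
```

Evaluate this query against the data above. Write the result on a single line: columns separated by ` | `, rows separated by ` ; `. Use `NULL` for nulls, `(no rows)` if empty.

Chemistry | 1 ; Chemistry | 5 ; Chemistry | 7 ; Econ | 0

LEFT JOIN keeps every students row; unmatched ones get NULL for enrollments columns.
Group by students.id and compute COUNT(e.id). COUNT(col) of an all-NULL group is 0.
  1: ids {1} → COUNT(e.id)=1
  2: ids {4, 30, 31, 32, 34} → COUNT(e.id)=5
  3: ids {6, 7, 21, 22, 24, 28, 39} → COUNT(e.id)=7
  4: ids {—} → COUNT(e.id)=0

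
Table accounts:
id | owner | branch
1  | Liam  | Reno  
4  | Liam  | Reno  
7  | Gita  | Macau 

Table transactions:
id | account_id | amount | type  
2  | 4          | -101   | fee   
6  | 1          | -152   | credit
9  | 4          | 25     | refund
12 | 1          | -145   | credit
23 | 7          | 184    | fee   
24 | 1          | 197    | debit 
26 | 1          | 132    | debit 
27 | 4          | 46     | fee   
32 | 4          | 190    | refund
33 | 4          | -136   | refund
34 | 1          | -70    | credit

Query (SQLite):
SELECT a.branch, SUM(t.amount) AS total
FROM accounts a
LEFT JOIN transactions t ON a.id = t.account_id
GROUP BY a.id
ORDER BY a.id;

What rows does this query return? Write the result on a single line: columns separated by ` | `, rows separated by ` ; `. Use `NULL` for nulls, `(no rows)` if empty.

LEFT JOIN keeps every accounts row; unmatched ones get NULL for transactions columns.
Group by accounts.id and compute SUM(t.amount). SUM over an all-NULL group is NULL.
  1: ids {6, 12, 24, 26, 34} → SUM(t.amount)=-38
  4: ids {2, 9, 27, 32, 33} → SUM(t.amount)=24
  7: ids {23} → SUM(t.amount)=184

Reno | -38 ; Reno | 24 ; Macau | 184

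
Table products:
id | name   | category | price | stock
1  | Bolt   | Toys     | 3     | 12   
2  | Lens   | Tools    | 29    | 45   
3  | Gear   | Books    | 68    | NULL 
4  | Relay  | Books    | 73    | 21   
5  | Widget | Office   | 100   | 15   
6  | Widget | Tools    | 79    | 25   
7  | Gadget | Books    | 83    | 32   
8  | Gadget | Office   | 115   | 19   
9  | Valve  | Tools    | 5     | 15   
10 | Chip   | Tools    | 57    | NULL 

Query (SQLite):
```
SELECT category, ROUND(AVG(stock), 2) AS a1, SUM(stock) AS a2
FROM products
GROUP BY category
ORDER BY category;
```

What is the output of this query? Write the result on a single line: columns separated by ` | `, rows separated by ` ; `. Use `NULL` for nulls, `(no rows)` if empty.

Books | 26.5 | 53 ; Office | 17 | 34 ; Tools | 28.33 | 85 ; Toys | 12 | 12

Group products by category.
Per group compute: ROUND(AVG(stock), 2), SUM(stock).
  Books: ids {3, 4, 7} → ROUND(AVG(stock), 2)=26.5, SUM(stock)=53
  Office: ids {5, 8} → ROUND(AVG(stock), 2)=17, SUM(stock)=34
  Tools: ids {2, 6, 9, 10} → ROUND(AVG(stock), 2)=28.33, SUM(stock)=85
  Toys: ids {1} → ROUND(AVG(stock), 2)=12, SUM(stock)=12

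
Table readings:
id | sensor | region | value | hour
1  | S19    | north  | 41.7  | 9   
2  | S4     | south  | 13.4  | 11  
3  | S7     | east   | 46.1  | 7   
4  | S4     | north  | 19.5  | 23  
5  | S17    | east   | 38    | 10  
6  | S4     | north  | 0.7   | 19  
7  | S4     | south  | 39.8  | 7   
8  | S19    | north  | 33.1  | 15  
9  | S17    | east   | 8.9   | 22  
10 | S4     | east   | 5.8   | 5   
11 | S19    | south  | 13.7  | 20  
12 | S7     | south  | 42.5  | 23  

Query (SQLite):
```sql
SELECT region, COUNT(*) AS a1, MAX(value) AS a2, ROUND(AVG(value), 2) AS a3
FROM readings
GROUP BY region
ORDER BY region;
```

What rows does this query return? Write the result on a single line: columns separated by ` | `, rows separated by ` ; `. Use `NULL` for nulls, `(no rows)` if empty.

Group readings by region.
Per group compute: COUNT(*), MAX(value), ROUND(AVG(value), 2).
  east: ids {3, 5, 9, 10} → COUNT(*)=4, MAX(value)=46.1, ROUND(AVG(value), 2)=24.7
  north: ids {1, 4, 6, 8} → COUNT(*)=4, MAX(value)=41.7, ROUND(AVG(value), 2)=23.75
  south: ids {2, 7, 11, 12} → COUNT(*)=4, MAX(value)=42.5, ROUND(AVG(value), 2)=27.35

east | 4 | 46.1 | 24.7 ; north | 4 | 41.7 | 23.75 ; south | 4 | 42.5 | 27.35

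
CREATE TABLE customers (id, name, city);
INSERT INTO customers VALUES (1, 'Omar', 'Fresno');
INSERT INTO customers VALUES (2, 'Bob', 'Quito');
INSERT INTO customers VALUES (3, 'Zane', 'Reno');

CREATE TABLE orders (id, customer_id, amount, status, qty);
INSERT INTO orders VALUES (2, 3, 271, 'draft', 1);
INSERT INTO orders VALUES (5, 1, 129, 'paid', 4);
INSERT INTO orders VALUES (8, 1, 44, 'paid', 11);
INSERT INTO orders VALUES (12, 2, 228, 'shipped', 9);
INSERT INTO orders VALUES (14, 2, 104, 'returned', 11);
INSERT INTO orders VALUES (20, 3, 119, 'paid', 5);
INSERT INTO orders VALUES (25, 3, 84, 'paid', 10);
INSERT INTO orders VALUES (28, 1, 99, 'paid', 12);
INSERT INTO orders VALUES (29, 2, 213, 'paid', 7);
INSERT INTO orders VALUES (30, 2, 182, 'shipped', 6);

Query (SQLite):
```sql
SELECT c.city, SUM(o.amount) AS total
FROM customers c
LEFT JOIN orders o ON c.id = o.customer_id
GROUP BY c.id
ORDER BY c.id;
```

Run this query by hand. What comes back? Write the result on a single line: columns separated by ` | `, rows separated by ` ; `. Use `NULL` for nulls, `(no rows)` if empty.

LEFT JOIN keeps every customers row; unmatched ones get NULL for orders columns.
Group by customers.id and compute SUM(o.amount). SUM over an all-NULL group is NULL.
  1: ids {5, 8, 28} → SUM(o.amount)=272
  2: ids {12, 14, 29, 30} → SUM(o.amount)=727
  3: ids {2, 20, 25} → SUM(o.amount)=474

Fresno | 272 ; Quito | 727 ; Reno | 474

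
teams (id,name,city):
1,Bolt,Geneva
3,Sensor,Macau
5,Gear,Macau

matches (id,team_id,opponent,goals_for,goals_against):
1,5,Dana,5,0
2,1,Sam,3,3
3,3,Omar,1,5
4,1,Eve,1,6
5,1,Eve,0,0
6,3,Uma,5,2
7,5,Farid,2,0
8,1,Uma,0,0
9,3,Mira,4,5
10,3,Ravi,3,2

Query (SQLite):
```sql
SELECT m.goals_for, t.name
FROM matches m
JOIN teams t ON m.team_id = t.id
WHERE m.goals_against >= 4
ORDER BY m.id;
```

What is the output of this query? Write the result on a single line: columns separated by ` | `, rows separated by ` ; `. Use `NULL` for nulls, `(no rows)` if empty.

Each matches row matches the teams row where team_id = teams.id.
Then keep rows with m.goals_against >= 4.

1 | Sensor ; 1 | Bolt ; 4 | Sensor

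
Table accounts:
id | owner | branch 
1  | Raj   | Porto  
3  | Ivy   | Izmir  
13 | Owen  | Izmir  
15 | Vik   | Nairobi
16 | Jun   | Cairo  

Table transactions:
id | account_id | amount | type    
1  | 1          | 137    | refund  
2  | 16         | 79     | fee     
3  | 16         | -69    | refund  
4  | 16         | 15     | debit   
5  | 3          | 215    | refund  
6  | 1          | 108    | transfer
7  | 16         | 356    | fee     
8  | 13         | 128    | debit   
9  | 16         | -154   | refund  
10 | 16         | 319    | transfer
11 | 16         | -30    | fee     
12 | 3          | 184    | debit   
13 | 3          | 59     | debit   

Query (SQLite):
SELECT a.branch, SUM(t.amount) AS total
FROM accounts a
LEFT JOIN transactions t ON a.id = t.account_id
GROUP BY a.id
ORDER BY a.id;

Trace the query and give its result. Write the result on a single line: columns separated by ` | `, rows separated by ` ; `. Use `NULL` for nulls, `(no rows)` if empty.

Porto | 245 ; Izmir | 458 ; Izmir | 128 ; Nairobi | NULL ; Cairo | 516

LEFT JOIN keeps every accounts row; unmatched ones get NULL for transactions columns.
Group by accounts.id and compute SUM(t.amount). SUM over an all-NULL group is NULL.
  1: ids {1, 6} → SUM(t.amount)=245
  3: ids {5, 12, 13} → SUM(t.amount)=458
  13: ids {8} → SUM(t.amount)=128
  15: ids {—} → SUM(t.amount)=NULL
  16: ids {2, 3, 4, 7, 9, 10, 11} → SUM(t.amount)=516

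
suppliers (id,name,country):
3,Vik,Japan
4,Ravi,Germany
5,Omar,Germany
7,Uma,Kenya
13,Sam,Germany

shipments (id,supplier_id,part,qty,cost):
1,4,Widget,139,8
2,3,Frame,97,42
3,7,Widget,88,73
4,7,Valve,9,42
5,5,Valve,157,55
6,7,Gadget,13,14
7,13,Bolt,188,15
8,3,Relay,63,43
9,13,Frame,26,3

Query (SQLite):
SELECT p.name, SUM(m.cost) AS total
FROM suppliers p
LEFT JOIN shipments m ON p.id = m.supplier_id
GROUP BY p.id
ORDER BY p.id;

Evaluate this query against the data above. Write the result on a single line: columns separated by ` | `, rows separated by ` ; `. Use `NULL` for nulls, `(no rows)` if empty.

LEFT JOIN keeps every suppliers row; unmatched ones get NULL for shipments columns.
Group by suppliers.id and compute SUM(m.cost). SUM over an all-NULL group is NULL.
  3: ids {2, 8} → SUM(m.cost)=85
  4: ids {1} → SUM(m.cost)=8
  5: ids {5} → SUM(m.cost)=55
  7: ids {3, 4, 6} → SUM(m.cost)=129
  13: ids {7, 9} → SUM(m.cost)=18

Vik | 85 ; Ravi | 8 ; Omar | 55 ; Uma | 129 ; Sam | 18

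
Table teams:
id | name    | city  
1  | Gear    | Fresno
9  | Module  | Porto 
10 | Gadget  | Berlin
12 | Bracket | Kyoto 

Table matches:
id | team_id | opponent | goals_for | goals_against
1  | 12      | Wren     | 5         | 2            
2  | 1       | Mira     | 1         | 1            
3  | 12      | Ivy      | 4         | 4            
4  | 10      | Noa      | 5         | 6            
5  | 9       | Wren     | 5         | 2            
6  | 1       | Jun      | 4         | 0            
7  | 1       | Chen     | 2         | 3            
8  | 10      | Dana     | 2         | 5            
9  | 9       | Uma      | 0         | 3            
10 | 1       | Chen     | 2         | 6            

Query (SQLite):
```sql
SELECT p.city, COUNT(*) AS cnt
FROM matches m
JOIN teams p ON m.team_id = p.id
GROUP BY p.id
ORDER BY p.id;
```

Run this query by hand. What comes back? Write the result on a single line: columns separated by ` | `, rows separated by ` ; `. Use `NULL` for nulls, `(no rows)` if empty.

Fresno | 4 ; Porto | 2 ; Berlin | 2 ; Kyoto | 2

Join each matches row to its teams via team_id.
Group joined rows by teams.id; compute COUNT(*) per group.
  1: ids {2, 6, 7, 10} → COUNT(*)=4
  9: ids {5, 9} → COUNT(*)=2
  10: ids {4, 8} → COUNT(*)=2
  12: ids {1, 3} → COUNT(*)=2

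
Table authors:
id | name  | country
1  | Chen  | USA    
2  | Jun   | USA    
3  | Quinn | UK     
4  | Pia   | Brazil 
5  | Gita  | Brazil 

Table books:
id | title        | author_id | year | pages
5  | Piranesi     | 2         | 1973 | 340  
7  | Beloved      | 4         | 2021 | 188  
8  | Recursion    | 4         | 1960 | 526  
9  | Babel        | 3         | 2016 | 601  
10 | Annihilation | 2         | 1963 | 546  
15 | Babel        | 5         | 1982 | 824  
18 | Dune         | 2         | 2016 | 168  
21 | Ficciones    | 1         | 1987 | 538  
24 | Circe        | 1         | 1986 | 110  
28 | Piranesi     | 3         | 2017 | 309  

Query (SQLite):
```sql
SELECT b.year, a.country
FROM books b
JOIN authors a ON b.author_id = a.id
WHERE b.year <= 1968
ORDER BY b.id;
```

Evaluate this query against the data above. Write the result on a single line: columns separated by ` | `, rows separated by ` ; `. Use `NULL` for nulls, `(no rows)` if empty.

Each books row matches the authors row where author_id = authors.id.
Then keep rows with b.year <= 1968.

1960 | Brazil ; 1963 | USA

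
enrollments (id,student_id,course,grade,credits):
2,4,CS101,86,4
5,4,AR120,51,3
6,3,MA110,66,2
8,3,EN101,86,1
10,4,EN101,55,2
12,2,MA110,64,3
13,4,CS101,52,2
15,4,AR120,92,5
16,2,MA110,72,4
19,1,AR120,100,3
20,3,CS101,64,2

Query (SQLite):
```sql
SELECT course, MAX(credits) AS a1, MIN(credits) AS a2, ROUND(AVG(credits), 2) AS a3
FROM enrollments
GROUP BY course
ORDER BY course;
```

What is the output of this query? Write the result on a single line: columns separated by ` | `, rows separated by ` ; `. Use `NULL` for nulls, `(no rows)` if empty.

Group enrollments by course.
Per group compute: MAX(credits), MIN(credits), ROUND(AVG(credits), 2).
  AR120: ids {5, 15, 19} → MAX(credits)=5, MIN(credits)=3, ROUND(AVG(credits), 2)=3.67
  CS101: ids {2, 13, 20} → MAX(credits)=4, MIN(credits)=2, ROUND(AVG(credits), 2)=2.67
  EN101: ids {8, 10} → MAX(credits)=2, MIN(credits)=1, ROUND(AVG(credits), 2)=1.5
  MA110: ids {6, 12, 16} → MAX(credits)=4, MIN(credits)=2, ROUND(AVG(credits), 2)=3

AR120 | 5 | 3 | 3.67 ; CS101 | 4 | 2 | 2.67 ; EN101 | 2 | 1 | 1.5 ; MA110 | 4 | 2 | 3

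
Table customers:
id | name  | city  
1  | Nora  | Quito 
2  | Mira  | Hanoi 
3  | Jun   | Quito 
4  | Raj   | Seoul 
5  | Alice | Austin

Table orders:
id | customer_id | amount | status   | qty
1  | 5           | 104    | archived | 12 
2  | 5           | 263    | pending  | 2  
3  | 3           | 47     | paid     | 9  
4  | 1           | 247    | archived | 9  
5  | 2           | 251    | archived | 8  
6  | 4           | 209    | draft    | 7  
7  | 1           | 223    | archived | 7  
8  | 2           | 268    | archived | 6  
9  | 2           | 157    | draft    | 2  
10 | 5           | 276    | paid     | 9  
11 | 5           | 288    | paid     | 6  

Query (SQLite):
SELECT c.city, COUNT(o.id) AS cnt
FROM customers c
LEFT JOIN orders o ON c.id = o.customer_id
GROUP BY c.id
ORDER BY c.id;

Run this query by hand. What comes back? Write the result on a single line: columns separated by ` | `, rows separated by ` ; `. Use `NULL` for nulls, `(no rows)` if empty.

Quito | 2 ; Hanoi | 3 ; Quito | 1 ; Seoul | 1 ; Austin | 4

LEFT JOIN keeps every customers row; unmatched ones get NULL for orders columns.
Group by customers.id and compute COUNT(o.id). COUNT(col) of an all-NULL group is 0.
  1: ids {4, 7} → COUNT(o.id)=2
  2: ids {5, 8, 9} → COUNT(o.id)=3
  3: ids {3} → COUNT(o.id)=1
  4: ids {6} → COUNT(o.id)=1
  5: ids {1, 2, 10, 11} → COUNT(o.id)=4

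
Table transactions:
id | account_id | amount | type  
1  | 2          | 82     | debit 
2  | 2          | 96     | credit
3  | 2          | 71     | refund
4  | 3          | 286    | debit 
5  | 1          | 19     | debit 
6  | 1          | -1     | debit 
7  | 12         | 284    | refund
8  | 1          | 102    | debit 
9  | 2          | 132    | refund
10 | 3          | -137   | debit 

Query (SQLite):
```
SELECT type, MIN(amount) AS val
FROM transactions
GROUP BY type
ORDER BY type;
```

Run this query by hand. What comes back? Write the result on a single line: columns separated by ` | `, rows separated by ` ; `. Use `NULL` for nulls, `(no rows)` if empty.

credit | 96 ; debit | -137 ; refund | 71

Partition transactions by type; compute MIN(amount) within each group.
  credit: ids {2} → MIN(amount)=96
  debit: ids {1, 4, 5, 6, 8, 10} → MIN(amount)=-137
  refund: ids {3, 7, 9} → MIN(amount)=71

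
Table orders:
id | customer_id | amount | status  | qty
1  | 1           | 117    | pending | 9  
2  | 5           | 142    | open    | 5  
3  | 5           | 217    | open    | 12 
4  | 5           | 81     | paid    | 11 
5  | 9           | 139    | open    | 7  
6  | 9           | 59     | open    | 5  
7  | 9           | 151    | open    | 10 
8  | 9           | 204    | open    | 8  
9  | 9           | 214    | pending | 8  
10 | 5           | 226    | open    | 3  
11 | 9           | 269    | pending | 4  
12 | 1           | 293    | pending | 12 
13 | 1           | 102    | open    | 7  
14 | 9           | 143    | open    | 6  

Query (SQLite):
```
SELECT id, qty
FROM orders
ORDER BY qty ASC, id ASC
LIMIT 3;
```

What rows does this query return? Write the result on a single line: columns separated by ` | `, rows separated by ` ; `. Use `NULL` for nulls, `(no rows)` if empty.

Sort by qty asc, tiebreak id asc: (3, id=10), (4, id=11), (5, id=2), (5, id=6), (6, id=14), (7, id=5) …. Take first 3.

10 | 3 ; 11 | 4 ; 2 | 5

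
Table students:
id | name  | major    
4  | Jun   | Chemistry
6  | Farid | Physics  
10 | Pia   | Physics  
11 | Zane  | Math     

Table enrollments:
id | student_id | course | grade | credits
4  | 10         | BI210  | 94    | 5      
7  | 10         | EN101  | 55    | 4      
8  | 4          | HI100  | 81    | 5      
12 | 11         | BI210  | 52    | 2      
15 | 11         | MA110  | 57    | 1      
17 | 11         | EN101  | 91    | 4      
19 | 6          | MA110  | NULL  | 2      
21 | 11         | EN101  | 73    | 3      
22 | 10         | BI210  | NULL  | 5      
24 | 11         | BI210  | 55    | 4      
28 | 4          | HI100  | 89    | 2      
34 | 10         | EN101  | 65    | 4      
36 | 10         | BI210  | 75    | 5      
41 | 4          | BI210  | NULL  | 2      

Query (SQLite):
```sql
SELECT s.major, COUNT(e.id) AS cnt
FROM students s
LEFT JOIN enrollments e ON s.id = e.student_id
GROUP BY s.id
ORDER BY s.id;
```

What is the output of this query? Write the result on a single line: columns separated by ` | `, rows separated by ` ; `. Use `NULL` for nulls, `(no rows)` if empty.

LEFT JOIN keeps every students row; unmatched ones get NULL for enrollments columns.
Group by students.id and compute COUNT(e.id). COUNT(col) of an all-NULL group is 0.
  4: ids {8, 28, 41} → COUNT(e.id)=3
  6: ids {19} → COUNT(e.id)=1
  10: ids {4, 7, 22, 34, 36} → COUNT(e.id)=5
  11: ids {12, 15, 17, 21, 24} → COUNT(e.id)=5

Chemistry | 3 ; Physics | 1 ; Physics | 5 ; Math | 5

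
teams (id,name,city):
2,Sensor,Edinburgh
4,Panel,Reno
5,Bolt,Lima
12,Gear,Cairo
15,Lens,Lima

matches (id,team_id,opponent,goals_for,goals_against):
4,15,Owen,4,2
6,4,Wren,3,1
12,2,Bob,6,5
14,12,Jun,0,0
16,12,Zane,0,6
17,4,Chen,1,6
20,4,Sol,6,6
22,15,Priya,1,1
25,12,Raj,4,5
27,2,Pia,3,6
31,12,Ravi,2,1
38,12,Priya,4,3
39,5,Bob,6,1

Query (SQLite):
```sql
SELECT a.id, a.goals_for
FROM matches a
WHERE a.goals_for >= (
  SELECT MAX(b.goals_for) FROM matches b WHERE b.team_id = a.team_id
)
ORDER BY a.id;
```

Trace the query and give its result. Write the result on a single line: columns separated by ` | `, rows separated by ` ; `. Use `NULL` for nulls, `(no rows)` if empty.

For each matches row a, compute MAX(goals_for) over rows sharing a.team_id.
Keep row a if a.goals_for >= that per-group MAX.
  team_id=2: MAX(goals_for) = 6
  team_id=4: MAX(goals_for) = 6
  team_id=5: MAX(goals_for) = 6
  team_id=12: MAX(goals_for) = 4
  team_id=15: MAX(goals_for) = 4

4 | 4 ; 12 | 6 ; 20 | 6 ; 25 | 4 ; 38 | 4 ; 39 | 6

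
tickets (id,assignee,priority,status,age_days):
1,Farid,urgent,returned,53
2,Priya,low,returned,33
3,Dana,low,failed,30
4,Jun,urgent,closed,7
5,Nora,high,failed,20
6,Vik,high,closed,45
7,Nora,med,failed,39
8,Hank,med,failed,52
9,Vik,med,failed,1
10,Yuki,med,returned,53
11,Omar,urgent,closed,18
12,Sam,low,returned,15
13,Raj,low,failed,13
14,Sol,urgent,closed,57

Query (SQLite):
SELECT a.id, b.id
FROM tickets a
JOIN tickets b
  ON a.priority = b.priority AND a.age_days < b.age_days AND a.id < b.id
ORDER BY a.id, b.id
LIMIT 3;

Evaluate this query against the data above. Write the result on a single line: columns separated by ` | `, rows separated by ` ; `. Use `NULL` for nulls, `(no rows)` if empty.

1 | 14 ; 4 | 11 ; 4 | 14

Pairs (a,b) with same priority, a.age_days < b.age_days, a.id < b.id.
priority groups: high:{5,6} low:{2,3,12,13} med:{7,8,9,10} urgent:{1,4,11,14}
Ordered by (a.id, b.id); first 3.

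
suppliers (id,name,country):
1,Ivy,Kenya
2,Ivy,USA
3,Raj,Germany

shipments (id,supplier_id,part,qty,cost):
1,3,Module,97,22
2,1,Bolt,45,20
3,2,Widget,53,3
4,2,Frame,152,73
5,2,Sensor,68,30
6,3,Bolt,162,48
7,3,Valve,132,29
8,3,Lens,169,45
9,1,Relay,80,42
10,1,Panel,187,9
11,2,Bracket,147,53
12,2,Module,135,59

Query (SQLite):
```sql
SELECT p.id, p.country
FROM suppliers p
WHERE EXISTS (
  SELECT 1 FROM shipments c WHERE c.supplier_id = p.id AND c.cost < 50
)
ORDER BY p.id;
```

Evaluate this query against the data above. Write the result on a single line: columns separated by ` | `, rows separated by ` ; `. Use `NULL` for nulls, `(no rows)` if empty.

1 | Kenya ; 2 | USA ; 3 | Germany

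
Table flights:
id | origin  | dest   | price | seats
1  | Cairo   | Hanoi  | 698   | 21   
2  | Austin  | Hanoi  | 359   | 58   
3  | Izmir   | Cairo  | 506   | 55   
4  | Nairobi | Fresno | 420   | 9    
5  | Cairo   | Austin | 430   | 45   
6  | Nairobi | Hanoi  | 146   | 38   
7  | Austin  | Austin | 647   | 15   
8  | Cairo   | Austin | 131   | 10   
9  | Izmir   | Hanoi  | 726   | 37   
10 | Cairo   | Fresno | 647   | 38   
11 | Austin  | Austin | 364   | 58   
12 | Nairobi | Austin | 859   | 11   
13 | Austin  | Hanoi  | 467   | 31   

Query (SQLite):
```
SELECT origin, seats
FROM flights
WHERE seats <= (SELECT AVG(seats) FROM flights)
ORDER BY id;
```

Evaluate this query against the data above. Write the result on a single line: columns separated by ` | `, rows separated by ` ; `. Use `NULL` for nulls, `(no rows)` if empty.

Scalar subquery: AVG(seats) over all flights rows = 32.769231 (≈; comparison uses full precision).
Keep rows where seats <= that value.

Cairo | 21 ; Nairobi | 9 ; Austin | 15 ; Cairo | 10 ; Nairobi | 11 ; Austin | 31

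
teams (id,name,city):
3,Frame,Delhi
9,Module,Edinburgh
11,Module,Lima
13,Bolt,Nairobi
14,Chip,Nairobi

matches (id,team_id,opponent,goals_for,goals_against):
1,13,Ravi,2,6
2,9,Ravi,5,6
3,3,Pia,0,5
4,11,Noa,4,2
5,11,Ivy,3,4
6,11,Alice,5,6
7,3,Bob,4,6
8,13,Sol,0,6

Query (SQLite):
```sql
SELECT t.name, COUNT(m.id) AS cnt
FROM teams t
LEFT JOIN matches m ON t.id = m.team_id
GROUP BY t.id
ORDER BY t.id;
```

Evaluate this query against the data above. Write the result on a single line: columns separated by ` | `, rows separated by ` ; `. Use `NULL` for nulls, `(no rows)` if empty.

Frame | 2 ; Module | 1 ; Module | 3 ; Bolt | 2 ; Chip | 0

LEFT JOIN keeps every teams row; unmatched ones get NULL for matches columns.
Group by teams.id and compute COUNT(m.id). COUNT(col) of an all-NULL group is 0.
  3: ids {3, 7} → COUNT(m.id)=2
  9: ids {2} → COUNT(m.id)=1
  11: ids {4, 5, 6} → COUNT(m.id)=3
  13: ids {1, 8} → COUNT(m.id)=2
  14: ids {—} → COUNT(m.id)=0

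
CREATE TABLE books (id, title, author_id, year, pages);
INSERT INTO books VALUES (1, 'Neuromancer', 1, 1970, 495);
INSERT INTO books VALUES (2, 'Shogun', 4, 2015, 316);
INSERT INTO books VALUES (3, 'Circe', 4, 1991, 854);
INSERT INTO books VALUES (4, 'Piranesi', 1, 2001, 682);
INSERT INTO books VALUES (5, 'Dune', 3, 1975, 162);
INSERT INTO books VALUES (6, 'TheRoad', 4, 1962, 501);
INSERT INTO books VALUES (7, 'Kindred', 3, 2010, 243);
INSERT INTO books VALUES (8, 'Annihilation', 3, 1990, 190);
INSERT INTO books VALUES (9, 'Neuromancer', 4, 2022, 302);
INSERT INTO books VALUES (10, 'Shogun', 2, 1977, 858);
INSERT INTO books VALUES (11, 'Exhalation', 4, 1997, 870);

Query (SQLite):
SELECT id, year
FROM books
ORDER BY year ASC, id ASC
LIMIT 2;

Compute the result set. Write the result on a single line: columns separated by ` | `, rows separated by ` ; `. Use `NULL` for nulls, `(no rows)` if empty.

6 | 1962 ; 1 | 1970

Sort by year asc, tiebreak id asc: (1962, id=6), (1970, id=1), (1975, id=5), (1977, id=10), (1990, id=8) …. Take first 2.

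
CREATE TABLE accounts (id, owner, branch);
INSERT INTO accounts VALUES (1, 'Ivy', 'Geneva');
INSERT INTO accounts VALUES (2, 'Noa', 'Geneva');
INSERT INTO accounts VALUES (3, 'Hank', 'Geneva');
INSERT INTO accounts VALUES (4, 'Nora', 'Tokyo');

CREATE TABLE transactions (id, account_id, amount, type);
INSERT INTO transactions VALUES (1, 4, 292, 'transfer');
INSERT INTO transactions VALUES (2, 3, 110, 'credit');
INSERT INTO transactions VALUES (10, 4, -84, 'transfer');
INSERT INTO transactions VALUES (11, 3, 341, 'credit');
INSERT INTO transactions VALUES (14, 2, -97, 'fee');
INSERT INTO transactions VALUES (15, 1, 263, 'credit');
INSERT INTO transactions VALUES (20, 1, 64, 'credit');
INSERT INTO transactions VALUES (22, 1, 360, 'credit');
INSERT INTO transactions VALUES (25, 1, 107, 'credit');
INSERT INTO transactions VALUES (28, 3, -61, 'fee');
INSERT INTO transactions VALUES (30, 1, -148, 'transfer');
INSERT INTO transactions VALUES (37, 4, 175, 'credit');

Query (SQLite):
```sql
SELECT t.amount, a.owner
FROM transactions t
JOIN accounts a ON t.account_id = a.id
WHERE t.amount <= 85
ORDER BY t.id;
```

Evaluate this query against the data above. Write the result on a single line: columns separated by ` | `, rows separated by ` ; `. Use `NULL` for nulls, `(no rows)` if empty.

Each transactions row matches the accounts row where account_id = accounts.id.
Then keep rows with t.amount <= 85.

-84 | Nora ; -97 | Noa ; 64 | Ivy ; -61 | Hank ; -148 | Ivy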